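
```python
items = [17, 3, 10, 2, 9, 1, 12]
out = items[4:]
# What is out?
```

items has length 7. The slice items[4:] selects indices [4, 5, 6] (4->9, 5->1, 6->12), giving [9, 1, 12].

[9, 1, 12]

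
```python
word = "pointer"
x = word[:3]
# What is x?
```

word has length 7. The slice word[:3] selects indices [0, 1, 2] (0->'p', 1->'o', 2->'i'), giving 'poi'.

'poi'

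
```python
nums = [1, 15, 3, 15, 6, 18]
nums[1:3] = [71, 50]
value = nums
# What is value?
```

nums starts as [1, 15, 3, 15, 6, 18] (length 6). The slice nums[1:3] covers indices [1, 2] with values [15, 3]. Replacing that slice with [71, 50] (same length) produces [1, 71, 50, 15, 6, 18].

[1, 71, 50, 15, 6, 18]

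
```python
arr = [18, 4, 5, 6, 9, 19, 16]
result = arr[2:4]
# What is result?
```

arr has length 7. The slice arr[2:4] selects indices [2, 3] (2->5, 3->6), giving [5, 6].

[5, 6]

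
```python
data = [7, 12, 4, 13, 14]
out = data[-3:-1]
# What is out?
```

data has length 5. The slice data[-3:-1] selects indices [2, 3] (2->4, 3->13), giving [4, 13].

[4, 13]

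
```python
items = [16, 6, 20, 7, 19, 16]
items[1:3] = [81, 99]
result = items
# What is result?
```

items starts as [16, 6, 20, 7, 19, 16] (length 6). The slice items[1:3] covers indices [1, 2] with values [6, 20]. Replacing that slice with [81, 99] (same length) produces [16, 81, 99, 7, 19, 16].

[16, 81, 99, 7, 19, 16]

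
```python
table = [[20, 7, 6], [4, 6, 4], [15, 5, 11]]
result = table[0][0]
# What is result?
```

table[0] = [20, 7, 6]. Taking column 0 of that row yields 20.

20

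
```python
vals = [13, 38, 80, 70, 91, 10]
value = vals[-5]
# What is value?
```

vals has length 6. Negative index -5 maps to positive index 6 + (-5) = 1. vals[1] = 38.

38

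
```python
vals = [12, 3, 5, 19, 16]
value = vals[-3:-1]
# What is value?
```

vals has length 5. The slice vals[-3:-1] selects indices [2, 3] (2->5, 3->19), giving [5, 19].

[5, 19]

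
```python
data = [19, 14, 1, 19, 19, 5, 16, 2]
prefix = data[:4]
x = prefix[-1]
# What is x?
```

data has length 8. The slice data[:4] selects indices [0, 1, 2, 3] (0->19, 1->14, 2->1, 3->19), giving [19, 14, 1, 19]. So prefix = [19, 14, 1, 19]. Then prefix[-1] = 19.

19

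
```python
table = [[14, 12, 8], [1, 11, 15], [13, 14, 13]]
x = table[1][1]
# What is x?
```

table[1] = [1, 11, 15]. Taking column 1 of that row yields 11.

11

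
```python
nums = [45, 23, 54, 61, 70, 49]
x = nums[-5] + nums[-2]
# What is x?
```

nums has length 6. Negative index -5 maps to positive index 6 + (-5) = 1. nums[1] = 23.
nums has length 6. Negative index -2 maps to positive index 6 + (-2) = 4. nums[4] = 70.
Sum: 23 + 70 = 93.

93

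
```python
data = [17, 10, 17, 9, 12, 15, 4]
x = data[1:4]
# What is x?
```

data has length 7. The slice data[1:4] selects indices [1, 2, 3] (1->10, 2->17, 3->9), giving [10, 17, 9].

[10, 17, 9]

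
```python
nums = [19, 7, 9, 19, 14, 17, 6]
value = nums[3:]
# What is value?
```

nums has length 7. The slice nums[3:] selects indices [3, 4, 5, 6] (3->19, 4->14, 5->17, 6->6), giving [19, 14, 17, 6].

[19, 14, 17, 6]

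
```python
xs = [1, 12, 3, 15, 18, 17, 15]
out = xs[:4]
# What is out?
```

xs has length 7. The slice xs[:4] selects indices [0, 1, 2, 3] (0->1, 1->12, 2->3, 3->15), giving [1, 12, 3, 15].

[1, 12, 3, 15]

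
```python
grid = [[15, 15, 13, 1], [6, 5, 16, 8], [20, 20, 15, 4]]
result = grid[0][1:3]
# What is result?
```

grid[0] = [15, 15, 13, 1]. grid[0] has length 4. The slice grid[0][1:3] selects indices [1, 2] (1->15, 2->13), giving [15, 13].

[15, 13]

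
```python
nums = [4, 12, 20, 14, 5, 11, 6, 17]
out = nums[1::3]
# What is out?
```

nums has length 8. The slice nums[1::3] selects indices [1, 4, 7] (1->12, 4->5, 7->17), giving [12, 5, 17].

[12, 5, 17]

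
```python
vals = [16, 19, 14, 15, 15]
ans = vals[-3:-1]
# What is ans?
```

vals has length 5. The slice vals[-3:-1] selects indices [2, 3] (2->14, 3->15), giving [14, 15].

[14, 15]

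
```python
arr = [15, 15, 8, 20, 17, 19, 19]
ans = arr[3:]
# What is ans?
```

arr has length 7. The slice arr[3:] selects indices [3, 4, 5, 6] (3->20, 4->17, 5->19, 6->19), giving [20, 17, 19, 19].

[20, 17, 19, 19]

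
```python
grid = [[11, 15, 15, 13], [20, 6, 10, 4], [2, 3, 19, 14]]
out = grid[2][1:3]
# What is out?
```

grid[2] = [2, 3, 19, 14]. grid[2] has length 4. The slice grid[2][1:3] selects indices [1, 2] (1->3, 2->19), giving [3, 19].

[3, 19]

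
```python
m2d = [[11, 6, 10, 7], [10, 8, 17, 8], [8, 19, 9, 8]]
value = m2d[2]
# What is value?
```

m2d has 3 rows. Row 2 is [8, 19, 9, 8].

[8, 19, 9, 8]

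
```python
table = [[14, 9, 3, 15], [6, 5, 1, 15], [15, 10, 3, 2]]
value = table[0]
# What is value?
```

table has 3 rows. Row 0 is [14, 9, 3, 15].

[14, 9, 3, 15]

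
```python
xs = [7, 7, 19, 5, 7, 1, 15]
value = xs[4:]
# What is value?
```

xs has length 7. The slice xs[4:] selects indices [4, 5, 6] (4->7, 5->1, 6->15), giving [7, 1, 15].

[7, 1, 15]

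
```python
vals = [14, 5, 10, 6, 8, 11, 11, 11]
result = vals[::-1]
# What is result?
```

vals has length 8. The slice vals[::-1] selects indices [7, 6, 5, 4, 3, 2, 1, 0] (7->11, 6->11, 5->11, 4->8, 3->6, 2->10, 1->5, 0->14), giving [11, 11, 11, 8, 6, 10, 5, 14].

[11, 11, 11, 8, 6, 10, 5, 14]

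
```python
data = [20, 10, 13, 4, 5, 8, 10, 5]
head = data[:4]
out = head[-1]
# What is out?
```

data has length 8. The slice data[:4] selects indices [0, 1, 2, 3] (0->20, 1->10, 2->13, 3->4), giving [20, 10, 13, 4]. So head = [20, 10, 13, 4]. Then head[-1] = 4.

4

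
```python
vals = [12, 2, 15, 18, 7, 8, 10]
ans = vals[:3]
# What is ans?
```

vals has length 7. The slice vals[:3] selects indices [0, 1, 2] (0->12, 1->2, 2->15), giving [12, 2, 15].

[12, 2, 15]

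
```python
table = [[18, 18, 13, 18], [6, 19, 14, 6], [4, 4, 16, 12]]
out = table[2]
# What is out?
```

table has 3 rows. Row 2 is [4, 4, 16, 12].

[4, 4, 16, 12]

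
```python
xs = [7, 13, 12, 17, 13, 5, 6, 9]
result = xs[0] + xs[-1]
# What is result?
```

xs has length 8. xs[0] = 7.
xs has length 8. Negative index -1 maps to positive index 8 + (-1) = 7. xs[7] = 9.
Sum: 7 + 9 = 16.

16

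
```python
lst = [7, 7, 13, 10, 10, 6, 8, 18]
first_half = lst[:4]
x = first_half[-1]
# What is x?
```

lst has length 8. The slice lst[:4] selects indices [0, 1, 2, 3] (0->7, 1->7, 2->13, 3->10), giving [7, 7, 13, 10]. So first_half = [7, 7, 13, 10]. Then first_half[-1] = 10.

10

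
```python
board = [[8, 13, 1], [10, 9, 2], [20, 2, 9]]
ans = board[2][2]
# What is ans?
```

board[2] = [20, 2, 9]. Taking column 2 of that row yields 9.

9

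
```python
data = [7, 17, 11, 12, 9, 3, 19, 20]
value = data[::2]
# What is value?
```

data has length 8. The slice data[::2] selects indices [0, 2, 4, 6] (0->7, 2->11, 4->9, 6->19), giving [7, 11, 9, 19].

[7, 11, 9, 19]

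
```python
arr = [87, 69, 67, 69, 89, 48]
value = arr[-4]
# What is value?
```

arr has length 6. Negative index -4 maps to positive index 6 + (-4) = 2. arr[2] = 67.

67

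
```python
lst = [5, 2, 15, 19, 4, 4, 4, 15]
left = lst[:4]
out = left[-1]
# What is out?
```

lst has length 8. The slice lst[:4] selects indices [0, 1, 2, 3] (0->5, 1->2, 2->15, 3->19), giving [5, 2, 15, 19]. So left = [5, 2, 15, 19]. Then left[-1] = 19.

19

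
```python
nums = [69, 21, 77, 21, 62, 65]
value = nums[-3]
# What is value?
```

nums has length 6. Negative index -3 maps to positive index 6 + (-3) = 3. nums[3] = 21.

21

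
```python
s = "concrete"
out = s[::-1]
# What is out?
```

s has length 8. The slice s[::-1] selects indices [7, 6, 5, 4, 3, 2, 1, 0] (7->'e', 6->'t', 5->'e', 4->'r', 3->'c', 2->'n', 1->'o', 0->'c'), giving 'etercnoc'.

'etercnoc'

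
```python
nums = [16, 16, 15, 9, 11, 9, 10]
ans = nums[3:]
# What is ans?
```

nums has length 7. The slice nums[3:] selects indices [3, 4, 5, 6] (3->9, 4->11, 5->9, 6->10), giving [9, 11, 9, 10].

[9, 11, 9, 10]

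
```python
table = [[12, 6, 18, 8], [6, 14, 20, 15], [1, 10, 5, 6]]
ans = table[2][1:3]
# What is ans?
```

table[2] = [1, 10, 5, 6]. table[2] has length 4. The slice table[2][1:3] selects indices [1, 2] (1->10, 2->5), giving [10, 5].

[10, 5]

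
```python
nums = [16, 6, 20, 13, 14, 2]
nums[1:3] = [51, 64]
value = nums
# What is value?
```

nums starts as [16, 6, 20, 13, 14, 2] (length 6). The slice nums[1:3] covers indices [1, 2] with values [6, 20]. Replacing that slice with [51, 64] (same length) produces [16, 51, 64, 13, 14, 2].

[16, 51, 64, 13, 14, 2]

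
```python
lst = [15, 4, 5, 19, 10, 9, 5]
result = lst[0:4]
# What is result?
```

lst has length 7. The slice lst[0:4] selects indices [0, 1, 2, 3] (0->15, 1->4, 2->5, 3->19), giving [15, 4, 5, 19].

[15, 4, 5, 19]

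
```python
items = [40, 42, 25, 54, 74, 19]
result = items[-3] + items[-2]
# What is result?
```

items has length 6. Negative index -3 maps to positive index 6 + (-3) = 3. items[3] = 54.
items has length 6. Negative index -2 maps to positive index 6 + (-2) = 4. items[4] = 74.
Sum: 54 + 74 = 128.

128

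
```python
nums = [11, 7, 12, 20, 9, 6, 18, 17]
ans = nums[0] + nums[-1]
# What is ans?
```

nums has length 8. nums[0] = 11.
nums has length 8. Negative index -1 maps to positive index 8 + (-1) = 7. nums[7] = 17.
Sum: 11 + 17 = 28.

28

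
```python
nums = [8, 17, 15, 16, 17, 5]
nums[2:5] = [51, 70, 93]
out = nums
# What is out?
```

nums starts as [8, 17, 15, 16, 17, 5] (length 6). The slice nums[2:5] covers indices [2, 3, 4] with values [15, 16, 17]. Replacing that slice with [51, 70, 93] (same length) produces [8, 17, 51, 70, 93, 5].

[8, 17, 51, 70, 93, 5]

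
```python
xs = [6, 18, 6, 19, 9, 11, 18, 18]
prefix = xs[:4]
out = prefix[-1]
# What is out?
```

xs has length 8. The slice xs[:4] selects indices [0, 1, 2, 3] (0->6, 1->18, 2->6, 3->19), giving [6, 18, 6, 19]. So prefix = [6, 18, 6, 19]. Then prefix[-1] = 19.

19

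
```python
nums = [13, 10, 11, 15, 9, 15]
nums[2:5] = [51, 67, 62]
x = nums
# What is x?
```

nums starts as [13, 10, 11, 15, 9, 15] (length 6). The slice nums[2:5] covers indices [2, 3, 4] with values [11, 15, 9]. Replacing that slice with [51, 67, 62] (same length) produces [13, 10, 51, 67, 62, 15].

[13, 10, 51, 67, 62, 15]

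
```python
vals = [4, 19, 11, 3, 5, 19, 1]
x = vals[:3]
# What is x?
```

vals has length 7. The slice vals[:3] selects indices [0, 1, 2] (0->4, 1->19, 2->11), giving [4, 19, 11].

[4, 19, 11]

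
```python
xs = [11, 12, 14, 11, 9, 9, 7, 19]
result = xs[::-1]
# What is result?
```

xs has length 8. The slice xs[::-1] selects indices [7, 6, 5, 4, 3, 2, 1, 0] (7->19, 6->7, 5->9, 4->9, 3->11, 2->14, 1->12, 0->11), giving [19, 7, 9, 9, 11, 14, 12, 11].

[19, 7, 9, 9, 11, 14, 12, 11]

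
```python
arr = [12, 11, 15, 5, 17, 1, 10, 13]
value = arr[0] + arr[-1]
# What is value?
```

arr has length 8. arr[0] = 12.
arr has length 8. Negative index -1 maps to positive index 8 + (-1) = 7. arr[7] = 13.
Sum: 12 + 13 = 25.

25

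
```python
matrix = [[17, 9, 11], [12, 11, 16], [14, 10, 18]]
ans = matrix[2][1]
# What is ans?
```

matrix[2] = [14, 10, 18]. Taking column 1 of that row yields 10.

10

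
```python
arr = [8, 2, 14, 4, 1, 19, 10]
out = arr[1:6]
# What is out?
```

arr has length 7. The slice arr[1:6] selects indices [1, 2, 3, 4, 5] (1->2, 2->14, 3->4, 4->1, 5->19), giving [2, 14, 4, 1, 19].

[2, 14, 4, 1, 19]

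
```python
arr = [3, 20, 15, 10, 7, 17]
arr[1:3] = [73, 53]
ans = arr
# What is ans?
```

arr starts as [3, 20, 15, 10, 7, 17] (length 6). The slice arr[1:3] covers indices [1, 2] with values [20, 15]. Replacing that slice with [73, 53] (same length) produces [3, 73, 53, 10, 7, 17].

[3, 73, 53, 10, 7, 17]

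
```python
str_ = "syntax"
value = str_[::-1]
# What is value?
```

str_ has length 6. The slice str_[::-1] selects indices [5, 4, 3, 2, 1, 0] (5->'x', 4->'a', 3->'t', 2->'n', 1->'y', 0->'s'), giving 'xatnys'.

'xatnys'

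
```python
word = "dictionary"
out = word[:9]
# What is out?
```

word has length 10. The slice word[:9] selects indices [0, 1, 2, 3, 4, 5, 6, 7, 8] (0->'d', 1->'i', 2->'c', 3->'t', 4->'i', 5->'o', 6->'n', 7->'a', 8->'r'), giving 'dictionar'.

'dictionar'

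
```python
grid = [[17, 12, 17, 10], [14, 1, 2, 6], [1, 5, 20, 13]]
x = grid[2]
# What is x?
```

grid has 3 rows. Row 2 is [1, 5, 20, 13].

[1, 5, 20, 13]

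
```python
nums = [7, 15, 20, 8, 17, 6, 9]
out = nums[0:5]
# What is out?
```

nums has length 7. The slice nums[0:5] selects indices [0, 1, 2, 3, 4] (0->7, 1->15, 2->20, 3->8, 4->17), giving [7, 15, 20, 8, 17].

[7, 15, 20, 8, 17]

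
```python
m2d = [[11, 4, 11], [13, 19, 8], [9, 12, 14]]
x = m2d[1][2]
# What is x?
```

m2d[1] = [13, 19, 8]. Taking column 2 of that row yields 8.

8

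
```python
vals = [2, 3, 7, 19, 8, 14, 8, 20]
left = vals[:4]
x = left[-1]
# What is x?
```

vals has length 8. The slice vals[:4] selects indices [0, 1, 2, 3] (0->2, 1->3, 2->7, 3->19), giving [2, 3, 7, 19]. So left = [2, 3, 7, 19]. Then left[-1] = 19.

19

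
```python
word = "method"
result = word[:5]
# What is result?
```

word has length 6. The slice word[:5] selects indices [0, 1, 2, 3, 4] (0->'m', 1->'e', 2->'t', 3->'h', 4->'o'), giving 'metho'.

'metho'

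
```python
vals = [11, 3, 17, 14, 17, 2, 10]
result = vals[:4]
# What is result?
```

vals has length 7. The slice vals[:4] selects indices [0, 1, 2, 3] (0->11, 1->3, 2->17, 3->14), giving [11, 3, 17, 14].

[11, 3, 17, 14]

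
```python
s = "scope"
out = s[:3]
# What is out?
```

s has length 5. The slice s[:3] selects indices [0, 1, 2] (0->'s', 1->'c', 2->'o'), giving 'sco'.

'sco'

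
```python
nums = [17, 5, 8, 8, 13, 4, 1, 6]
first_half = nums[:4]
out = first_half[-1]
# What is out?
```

nums has length 8. The slice nums[:4] selects indices [0, 1, 2, 3] (0->17, 1->5, 2->8, 3->8), giving [17, 5, 8, 8]. So first_half = [17, 5, 8, 8]. Then first_half[-1] = 8.

8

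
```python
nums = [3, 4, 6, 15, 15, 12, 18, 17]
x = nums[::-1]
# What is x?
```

nums has length 8. The slice nums[::-1] selects indices [7, 6, 5, 4, 3, 2, 1, 0] (7->17, 6->18, 5->12, 4->15, 3->15, 2->6, 1->4, 0->3), giving [17, 18, 12, 15, 15, 6, 4, 3].

[17, 18, 12, 15, 15, 6, 4, 3]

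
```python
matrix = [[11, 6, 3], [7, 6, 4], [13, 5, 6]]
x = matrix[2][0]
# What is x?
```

matrix[2] = [13, 5, 6]. Taking column 0 of that row yields 13.

13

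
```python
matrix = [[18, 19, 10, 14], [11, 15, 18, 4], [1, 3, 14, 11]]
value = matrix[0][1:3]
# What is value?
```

matrix[0] = [18, 19, 10, 14]. matrix[0] has length 4. The slice matrix[0][1:3] selects indices [1, 2] (1->19, 2->10), giving [19, 10].

[19, 10]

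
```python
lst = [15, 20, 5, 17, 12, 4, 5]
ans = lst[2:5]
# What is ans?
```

lst has length 7. The slice lst[2:5] selects indices [2, 3, 4] (2->5, 3->17, 4->12), giving [5, 17, 12].

[5, 17, 12]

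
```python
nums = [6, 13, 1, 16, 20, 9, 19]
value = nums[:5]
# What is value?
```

nums has length 7. The slice nums[:5] selects indices [0, 1, 2, 3, 4] (0->6, 1->13, 2->1, 3->16, 4->20), giving [6, 13, 1, 16, 20].

[6, 13, 1, 16, 20]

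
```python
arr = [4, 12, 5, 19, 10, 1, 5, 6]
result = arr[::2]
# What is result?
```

arr has length 8. The slice arr[::2] selects indices [0, 2, 4, 6] (0->4, 2->5, 4->10, 6->5), giving [4, 5, 10, 5].

[4, 5, 10, 5]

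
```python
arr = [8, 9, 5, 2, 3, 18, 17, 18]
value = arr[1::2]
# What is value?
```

arr has length 8. The slice arr[1::2] selects indices [1, 3, 5, 7] (1->9, 3->2, 5->18, 7->18), giving [9, 2, 18, 18].

[9, 2, 18, 18]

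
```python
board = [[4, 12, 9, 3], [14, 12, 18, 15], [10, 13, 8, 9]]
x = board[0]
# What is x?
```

board has 3 rows. Row 0 is [4, 12, 9, 3].

[4, 12, 9, 3]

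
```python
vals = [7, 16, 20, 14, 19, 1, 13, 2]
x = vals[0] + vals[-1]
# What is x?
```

vals has length 8. vals[0] = 7.
vals has length 8. Negative index -1 maps to positive index 8 + (-1) = 7. vals[7] = 2.
Sum: 7 + 2 = 9.

9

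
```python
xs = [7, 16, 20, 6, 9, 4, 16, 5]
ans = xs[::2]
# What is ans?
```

xs has length 8. The slice xs[::2] selects indices [0, 2, 4, 6] (0->7, 2->20, 4->9, 6->16), giving [7, 20, 9, 16].

[7, 20, 9, 16]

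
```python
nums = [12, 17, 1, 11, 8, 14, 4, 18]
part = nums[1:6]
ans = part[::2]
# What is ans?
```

nums has length 8. The slice nums[1:6] selects indices [1, 2, 3, 4, 5] (1->17, 2->1, 3->11, 4->8, 5->14), giving [17, 1, 11, 8, 14]. So part = [17, 1, 11, 8, 14]. part has length 5. The slice part[::2] selects indices [0, 2, 4] (0->17, 2->11, 4->14), giving [17, 11, 14].

[17, 11, 14]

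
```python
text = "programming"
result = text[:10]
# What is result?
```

text has length 11. The slice text[:10] selects indices [0, 1, 2, 3, 4, 5, 6, 7, 8, 9] (0->'p', 1->'r', 2->'o', 3->'g', 4->'r', 5->'a', 6->'m', 7->'m', 8->'i', 9->'n'), giving 'programmin'.

'programmin'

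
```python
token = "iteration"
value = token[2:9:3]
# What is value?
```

token has length 9. The slice token[2:9:3] selects indices [2, 5, 8] (2->'e', 5->'t', 8->'n'), giving 'etn'.

'etn'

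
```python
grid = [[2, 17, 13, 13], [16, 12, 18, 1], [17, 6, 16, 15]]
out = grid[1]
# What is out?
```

grid has 3 rows. Row 1 is [16, 12, 18, 1].

[16, 12, 18, 1]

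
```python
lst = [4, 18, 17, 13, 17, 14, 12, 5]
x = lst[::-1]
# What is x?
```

lst has length 8. The slice lst[::-1] selects indices [7, 6, 5, 4, 3, 2, 1, 0] (7->5, 6->12, 5->14, 4->17, 3->13, 2->17, 1->18, 0->4), giving [5, 12, 14, 17, 13, 17, 18, 4].

[5, 12, 14, 17, 13, 17, 18, 4]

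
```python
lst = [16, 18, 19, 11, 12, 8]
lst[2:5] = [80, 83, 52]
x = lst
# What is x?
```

lst starts as [16, 18, 19, 11, 12, 8] (length 6). The slice lst[2:5] covers indices [2, 3, 4] with values [19, 11, 12]. Replacing that slice with [80, 83, 52] (same length) produces [16, 18, 80, 83, 52, 8].

[16, 18, 80, 83, 52, 8]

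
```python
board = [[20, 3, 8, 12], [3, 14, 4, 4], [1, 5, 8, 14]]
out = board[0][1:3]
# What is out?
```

board[0] = [20, 3, 8, 12]. board[0] has length 4. The slice board[0][1:3] selects indices [1, 2] (1->3, 2->8), giving [3, 8].

[3, 8]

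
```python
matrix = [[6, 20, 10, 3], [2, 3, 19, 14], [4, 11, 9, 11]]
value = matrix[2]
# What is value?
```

matrix has 3 rows. Row 2 is [4, 11, 9, 11].

[4, 11, 9, 11]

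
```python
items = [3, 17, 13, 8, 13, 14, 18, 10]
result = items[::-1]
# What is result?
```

items has length 8. The slice items[::-1] selects indices [7, 6, 5, 4, 3, 2, 1, 0] (7->10, 6->18, 5->14, 4->13, 3->8, 2->13, 1->17, 0->3), giving [10, 18, 14, 13, 8, 13, 17, 3].

[10, 18, 14, 13, 8, 13, 17, 3]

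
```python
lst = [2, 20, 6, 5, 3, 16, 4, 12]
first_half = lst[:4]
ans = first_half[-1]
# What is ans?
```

lst has length 8. The slice lst[:4] selects indices [0, 1, 2, 3] (0->2, 1->20, 2->6, 3->5), giving [2, 20, 6, 5]. So first_half = [2, 20, 6, 5]. Then first_half[-1] = 5.

5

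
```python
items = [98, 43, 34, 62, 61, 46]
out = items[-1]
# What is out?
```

items has length 6. Negative index -1 maps to positive index 6 + (-1) = 5. items[5] = 46.

46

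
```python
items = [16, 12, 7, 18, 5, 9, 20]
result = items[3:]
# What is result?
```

items has length 7. The slice items[3:] selects indices [3, 4, 5, 6] (3->18, 4->5, 5->9, 6->20), giving [18, 5, 9, 20].

[18, 5, 9, 20]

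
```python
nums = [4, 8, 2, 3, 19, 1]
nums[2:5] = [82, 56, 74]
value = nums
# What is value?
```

nums starts as [4, 8, 2, 3, 19, 1] (length 6). The slice nums[2:5] covers indices [2, 3, 4] with values [2, 3, 19]. Replacing that slice with [82, 56, 74] (same length) produces [4, 8, 82, 56, 74, 1].

[4, 8, 82, 56, 74, 1]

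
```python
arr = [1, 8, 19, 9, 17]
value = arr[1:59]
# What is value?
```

arr has length 5. The slice arr[1:59] selects indices [1, 2, 3, 4] (1->8, 2->19, 3->9, 4->17), giving [8, 19, 9, 17].

[8, 19, 9, 17]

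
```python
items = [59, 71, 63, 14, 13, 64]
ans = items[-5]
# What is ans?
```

items has length 6. Negative index -5 maps to positive index 6 + (-5) = 1. items[1] = 71.

71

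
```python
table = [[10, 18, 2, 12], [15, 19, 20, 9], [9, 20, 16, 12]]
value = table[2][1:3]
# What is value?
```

table[2] = [9, 20, 16, 12]. table[2] has length 4. The slice table[2][1:3] selects indices [1, 2] (1->20, 2->16), giving [20, 16].

[20, 16]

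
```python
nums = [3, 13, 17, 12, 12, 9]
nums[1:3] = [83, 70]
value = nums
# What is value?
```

nums starts as [3, 13, 17, 12, 12, 9] (length 6). The slice nums[1:3] covers indices [1, 2] with values [13, 17]. Replacing that slice with [83, 70] (same length) produces [3, 83, 70, 12, 12, 9].

[3, 83, 70, 12, 12, 9]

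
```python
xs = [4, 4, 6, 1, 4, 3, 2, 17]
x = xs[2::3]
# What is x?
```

xs has length 8. The slice xs[2::3] selects indices [2, 5] (2->6, 5->3), giving [6, 3].

[6, 3]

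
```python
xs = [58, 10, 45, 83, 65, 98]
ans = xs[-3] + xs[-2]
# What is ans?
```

xs has length 6. Negative index -3 maps to positive index 6 + (-3) = 3. xs[3] = 83.
xs has length 6. Negative index -2 maps to positive index 6 + (-2) = 4. xs[4] = 65.
Sum: 83 + 65 = 148.

148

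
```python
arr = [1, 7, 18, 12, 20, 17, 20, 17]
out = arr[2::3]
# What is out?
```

arr has length 8. The slice arr[2::3] selects indices [2, 5] (2->18, 5->17), giving [18, 17].

[18, 17]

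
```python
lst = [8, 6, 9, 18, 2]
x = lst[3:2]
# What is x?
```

lst has length 5. The slice lst[3:2] resolves to an empty index range, so the result is [].

[]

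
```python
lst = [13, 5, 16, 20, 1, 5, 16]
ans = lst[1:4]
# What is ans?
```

lst has length 7. The slice lst[1:4] selects indices [1, 2, 3] (1->5, 2->16, 3->20), giving [5, 16, 20].

[5, 16, 20]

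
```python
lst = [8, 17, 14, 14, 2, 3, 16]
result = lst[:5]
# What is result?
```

lst has length 7. The slice lst[:5] selects indices [0, 1, 2, 3, 4] (0->8, 1->17, 2->14, 3->14, 4->2), giving [8, 17, 14, 14, 2].

[8, 17, 14, 14, 2]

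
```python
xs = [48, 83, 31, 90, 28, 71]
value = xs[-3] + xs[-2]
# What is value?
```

xs has length 6. Negative index -3 maps to positive index 6 + (-3) = 3. xs[3] = 90.
xs has length 6. Negative index -2 maps to positive index 6 + (-2) = 4. xs[4] = 28.
Sum: 90 + 28 = 118.

118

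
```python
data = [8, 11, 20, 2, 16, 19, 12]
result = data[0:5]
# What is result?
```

data has length 7. The slice data[0:5] selects indices [0, 1, 2, 3, 4] (0->8, 1->11, 2->20, 3->2, 4->16), giving [8, 11, 20, 2, 16].

[8, 11, 20, 2, 16]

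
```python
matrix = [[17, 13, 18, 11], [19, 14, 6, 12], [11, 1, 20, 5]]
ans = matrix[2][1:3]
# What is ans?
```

matrix[2] = [11, 1, 20, 5]. matrix[2] has length 4. The slice matrix[2][1:3] selects indices [1, 2] (1->1, 2->20), giving [1, 20].

[1, 20]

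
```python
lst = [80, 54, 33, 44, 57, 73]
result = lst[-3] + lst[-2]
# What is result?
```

lst has length 6. Negative index -3 maps to positive index 6 + (-3) = 3. lst[3] = 44.
lst has length 6. Negative index -2 maps to positive index 6 + (-2) = 4. lst[4] = 57.
Sum: 44 + 57 = 101.

101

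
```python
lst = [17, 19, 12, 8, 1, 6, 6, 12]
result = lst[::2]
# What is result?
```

lst has length 8. The slice lst[::2] selects indices [0, 2, 4, 6] (0->17, 2->12, 4->1, 6->6), giving [17, 12, 1, 6].

[17, 12, 1, 6]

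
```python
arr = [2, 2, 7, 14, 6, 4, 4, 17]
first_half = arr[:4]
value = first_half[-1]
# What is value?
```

arr has length 8. The slice arr[:4] selects indices [0, 1, 2, 3] (0->2, 1->2, 2->7, 3->14), giving [2, 2, 7, 14]. So first_half = [2, 2, 7, 14]. Then first_half[-1] = 14.

14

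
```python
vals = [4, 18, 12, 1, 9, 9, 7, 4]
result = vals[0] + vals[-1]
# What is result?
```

vals has length 8. vals[0] = 4.
vals has length 8. Negative index -1 maps to positive index 8 + (-1) = 7. vals[7] = 4.
Sum: 4 + 4 = 8.

8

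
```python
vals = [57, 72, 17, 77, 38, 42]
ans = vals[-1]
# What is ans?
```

vals has length 6. Negative index -1 maps to positive index 6 + (-1) = 5. vals[5] = 42.

42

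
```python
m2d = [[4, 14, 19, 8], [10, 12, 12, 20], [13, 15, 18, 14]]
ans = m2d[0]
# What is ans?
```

m2d has 3 rows. Row 0 is [4, 14, 19, 8].

[4, 14, 19, 8]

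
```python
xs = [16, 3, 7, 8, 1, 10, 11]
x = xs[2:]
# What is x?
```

xs has length 7. The slice xs[2:] selects indices [2, 3, 4, 5, 6] (2->7, 3->8, 4->1, 5->10, 6->11), giving [7, 8, 1, 10, 11].

[7, 8, 1, 10, 11]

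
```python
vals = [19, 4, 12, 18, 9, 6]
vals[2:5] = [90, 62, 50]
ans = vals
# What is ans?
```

vals starts as [19, 4, 12, 18, 9, 6] (length 6). The slice vals[2:5] covers indices [2, 3, 4] with values [12, 18, 9]. Replacing that slice with [90, 62, 50] (same length) produces [19, 4, 90, 62, 50, 6].

[19, 4, 90, 62, 50, 6]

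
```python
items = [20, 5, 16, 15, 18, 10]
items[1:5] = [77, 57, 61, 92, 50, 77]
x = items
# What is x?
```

items starts as [20, 5, 16, 15, 18, 10] (length 6). The slice items[1:5] covers indices [1, 2, 3, 4] with values [5, 16, 15, 18]. Replacing that slice with [77, 57, 61, 92, 50, 77] (different length) produces [20, 77, 57, 61, 92, 50, 77, 10].

[20, 77, 57, 61, 92, 50, 77, 10]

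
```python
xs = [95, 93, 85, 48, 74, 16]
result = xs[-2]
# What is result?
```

xs has length 6. Negative index -2 maps to positive index 6 + (-2) = 4. xs[4] = 74.

74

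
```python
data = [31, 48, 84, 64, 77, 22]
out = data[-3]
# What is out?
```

data has length 6. Negative index -3 maps to positive index 6 + (-3) = 3. data[3] = 64.

64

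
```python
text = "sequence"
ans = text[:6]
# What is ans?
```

text has length 8. The slice text[:6] selects indices [0, 1, 2, 3, 4, 5] (0->'s', 1->'e', 2->'q', 3->'u', 4->'e', 5->'n'), giving 'sequen'.

'sequen'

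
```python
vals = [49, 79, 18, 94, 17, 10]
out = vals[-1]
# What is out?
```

vals has length 6. Negative index -1 maps to positive index 6 + (-1) = 5. vals[5] = 10.

10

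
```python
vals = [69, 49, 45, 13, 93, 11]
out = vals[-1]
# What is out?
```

vals has length 6. Negative index -1 maps to positive index 6 + (-1) = 5. vals[5] = 11.

11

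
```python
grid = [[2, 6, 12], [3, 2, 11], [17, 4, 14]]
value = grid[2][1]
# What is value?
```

grid[2] = [17, 4, 14]. Taking column 1 of that row yields 4.

4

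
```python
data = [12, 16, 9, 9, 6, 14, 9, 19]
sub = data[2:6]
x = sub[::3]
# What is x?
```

data has length 8. The slice data[2:6] selects indices [2, 3, 4, 5] (2->9, 3->9, 4->6, 5->14), giving [9, 9, 6, 14]. So sub = [9, 9, 6, 14]. sub has length 4. The slice sub[::3] selects indices [0, 3] (0->9, 3->14), giving [9, 14].

[9, 14]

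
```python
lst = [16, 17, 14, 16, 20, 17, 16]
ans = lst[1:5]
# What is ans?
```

lst has length 7. The slice lst[1:5] selects indices [1, 2, 3, 4] (1->17, 2->14, 3->16, 4->20), giving [17, 14, 16, 20].

[17, 14, 16, 20]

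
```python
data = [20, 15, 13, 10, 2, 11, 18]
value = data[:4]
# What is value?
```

data has length 7. The slice data[:4] selects indices [0, 1, 2, 3] (0->20, 1->15, 2->13, 3->10), giving [20, 15, 13, 10].

[20, 15, 13, 10]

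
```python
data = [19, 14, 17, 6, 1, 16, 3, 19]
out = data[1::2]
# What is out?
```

data has length 8. The slice data[1::2] selects indices [1, 3, 5, 7] (1->14, 3->6, 5->16, 7->19), giving [14, 6, 16, 19].

[14, 6, 16, 19]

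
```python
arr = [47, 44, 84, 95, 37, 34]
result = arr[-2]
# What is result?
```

arr has length 6. Negative index -2 maps to positive index 6 + (-2) = 4. arr[4] = 37.

37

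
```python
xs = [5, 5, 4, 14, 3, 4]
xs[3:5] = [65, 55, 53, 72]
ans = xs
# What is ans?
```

xs starts as [5, 5, 4, 14, 3, 4] (length 6). The slice xs[3:5] covers indices [3, 4] with values [14, 3]. Replacing that slice with [65, 55, 53, 72] (different length) produces [5, 5, 4, 65, 55, 53, 72, 4].

[5, 5, 4, 65, 55, 53, 72, 4]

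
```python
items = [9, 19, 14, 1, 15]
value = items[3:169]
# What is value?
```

items has length 5. The slice items[3:169] selects indices [3, 4] (3->1, 4->15), giving [1, 15].

[1, 15]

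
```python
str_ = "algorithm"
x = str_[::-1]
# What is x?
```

str_ has length 9. The slice str_[::-1] selects indices [8, 7, 6, 5, 4, 3, 2, 1, 0] (8->'m', 7->'h', 6->'t', 5->'i', 4->'r', 3->'o', 2->'g', 1->'l', 0->'a'), giving 'mhtirogla'.

'mhtirogla'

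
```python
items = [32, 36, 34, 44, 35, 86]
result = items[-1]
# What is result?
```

items has length 6. Negative index -1 maps to positive index 6 + (-1) = 5. items[5] = 86.

86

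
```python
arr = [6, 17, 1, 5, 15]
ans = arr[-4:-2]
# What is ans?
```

arr has length 5. The slice arr[-4:-2] selects indices [1, 2] (1->17, 2->1), giving [17, 1].

[17, 1]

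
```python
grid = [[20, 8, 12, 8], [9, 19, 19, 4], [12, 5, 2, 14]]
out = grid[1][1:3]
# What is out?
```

grid[1] = [9, 19, 19, 4]. grid[1] has length 4. The slice grid[1][1:3] selects indices [1, 2] (1->19, 2->19), giving [19, 19].

[19, 19]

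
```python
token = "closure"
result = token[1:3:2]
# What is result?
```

token has length 7. The slice token[1:3:2] selects indices [1] (1->'l'), giving 'l'.

'l'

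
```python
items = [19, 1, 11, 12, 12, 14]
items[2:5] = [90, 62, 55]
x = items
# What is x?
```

items starts as [19, 1, 11, 12, 12, 14] (length 6). The slice items[2:5] covers indices [2, 3, 4] with values [11, 12, 12]. Replacing that slice with [90, 62, 55] (same length) produces [19, 1, 90, 62, 55, 14].

[19, 1, 90, 62, 55, 14]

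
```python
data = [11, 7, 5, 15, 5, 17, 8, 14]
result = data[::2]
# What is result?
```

data has length 8. The slice data[::2] selects indices [0, 2, 4, 6] (0->11, 2->5, 4->5, 6->8), giving [11, 5, 5, 8].

[11, 5, 5, 8]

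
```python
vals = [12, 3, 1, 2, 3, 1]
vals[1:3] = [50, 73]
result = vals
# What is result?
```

vals starts as [12, 3, 1, 2, 3, 1] (length 6). The slice vals[1:3] covers indices [1, 2] with values [3, 1]. Replacing that slice with [50, 73] (same length) produces [12, 50, 73, 2, 3, 1].

[12, 50, 73, 2, 3, 1]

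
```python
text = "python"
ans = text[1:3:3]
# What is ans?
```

text has length 6. The slice text[1:3:3] selects indices [1] (1->'y'), giving 'y'.

'y'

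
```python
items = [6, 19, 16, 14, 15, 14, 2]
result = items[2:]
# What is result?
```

items has length 7. The slice items[2:] selects indices [2, 3, 4, 5, 6] (2->16, 3->14, 4->15, 5->14, 6->2), giving [16, 14, 15, 14, 2].

[16, 14, 15, 14, 2]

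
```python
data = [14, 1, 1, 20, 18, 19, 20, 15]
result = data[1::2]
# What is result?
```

data has length 8. The slice data[1::2] selects indices [1, 3, 5, 7] (1->1, 3->20, 5->19, 7->15), giving [1, 20, 19, 15].

[1, 20, 19, 15]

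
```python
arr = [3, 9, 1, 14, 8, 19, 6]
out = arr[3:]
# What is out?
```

arr has length 7. The slice arr[3:] selects indices [3, 4, 5, 6] (3->14, 4->8, 5->19, 6->6), giving [14, 8, 19, 6].

[14, 8, 19, 6]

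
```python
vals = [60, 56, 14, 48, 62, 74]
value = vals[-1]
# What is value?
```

vals has length 6. Negative index -1 maps to positive index 6 + (-1) = 5. vals[5] = 74.

74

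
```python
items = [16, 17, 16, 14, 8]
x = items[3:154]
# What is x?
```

items has length 5. The slice items[3:154] selects indices [3, 4] (3->14, 4->8), giving [14, 8].

[14, 8]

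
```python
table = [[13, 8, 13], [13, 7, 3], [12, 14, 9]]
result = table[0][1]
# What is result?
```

table[0] = [13, 8, 13]. Taking column 1 of that row yields 8.

8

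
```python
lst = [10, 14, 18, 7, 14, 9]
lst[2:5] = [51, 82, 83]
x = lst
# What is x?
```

lst starts as [10, 14, 18, 7, 14, 9] (length 6). The slice lst[2:5] covers indices [2, 3, 4] with values [18, 7, 14]. Replacing that slice with [51, 82, 83] (same length) produces [10, 14, 51, 82, 83, 9].

[10, 14, 51, 82, 83, 9]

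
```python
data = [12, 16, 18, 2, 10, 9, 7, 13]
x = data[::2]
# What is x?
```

data has length 8. The slice data[::2] selects indices [0, 2, 4, 6] (0->12, 2->18, 4->10, 6->7), giving [12, 18, 10, 7].

[12, 18, 10, 7]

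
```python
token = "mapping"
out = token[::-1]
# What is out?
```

token has length 7. The slice token[::-1] selects indices [6, 5, 4, 3, 2, 1, 0] (6->'g', 5->'n', 4->'i', 3->'p', 2->'p', 1->'a', 0->'m'), giving 'gnippam'.

'gnippam'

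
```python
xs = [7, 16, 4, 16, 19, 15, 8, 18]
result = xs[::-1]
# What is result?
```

xs has length 8. The slice xs[::-1] selects indices [7, 6, 5, 4, 3, 2, 1, 0] (7->18, 6->8, 5->15, 4->19, 3->16, 2->4, 1->16, 0->7), giving [18, 8, 15, 19, 16, 4, 16, 7].

[18, 8, 15, 19, 16, 4, 16, 7]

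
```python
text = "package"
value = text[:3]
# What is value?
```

text has length 7. The slice text[:3] selects indices [0, 1, 2] (0->'p', 1->'a', 2->'c'), giving 'pac'.

'pac'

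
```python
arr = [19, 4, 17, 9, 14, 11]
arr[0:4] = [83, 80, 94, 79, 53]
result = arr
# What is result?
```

arr starts as [19, 4, 17, 9, 14, 11] (length 6). The slice arr[0:4] covers indices [0, 1, 2, 3] with values [19, 4, 17, 9]. Replacing that slice with [83, 80, 94, 79, 53] (different length) produces [83, 80, 94, 79, 53, 14, 11].

[83, 80, 94, 79, 53, 14, 11]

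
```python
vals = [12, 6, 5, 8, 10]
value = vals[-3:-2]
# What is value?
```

vals has length 5. The slice vals[-3:-2] selects indices [2] (2->5), giving [5].

[5]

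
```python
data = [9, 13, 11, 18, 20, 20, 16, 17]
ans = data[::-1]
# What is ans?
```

data has length 8. The slice data[::-1] selects indices [7, 6, 5, 4, 3, 2, 1, 0] (7->17, 6->16, 5->20, 4->20, 3->18, 2->11, 1->13, 0->9), giving [17, 16, 20, 20, 18, 11, 13, 9].

[17, 16, 20, 20, 18, 11, 13, 9]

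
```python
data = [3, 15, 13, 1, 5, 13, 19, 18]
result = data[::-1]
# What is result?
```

data has length 8. The slice data[::-1] selects indices [7, 6, 5, 4, 3, 2, 1, 0] (7->18, 6->19, 5->13, 4->5, 3->1, 2->13, 1->15, 0->3), giving [18, 19, 13, 5, 1, 13, 15, 3].

[18, 19, 13, 5, 1, 13, 15, 3]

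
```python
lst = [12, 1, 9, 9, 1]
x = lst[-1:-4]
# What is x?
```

lst has length 5. The slice lst[-1:-4] resolves to an empty index range, so the result is [].

[]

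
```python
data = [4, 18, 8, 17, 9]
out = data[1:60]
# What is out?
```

data has length 5. The slice data[1:60] selects indices [1, 2, 3, 4] (1->18, 2->8, 3->17, 4->9), giving [18, 8, 17, 9].

[18, 8, 17, 9]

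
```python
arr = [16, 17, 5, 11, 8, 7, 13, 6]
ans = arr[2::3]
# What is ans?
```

arr has length 8. The slice arr[2::3] selects indices [2, 5] (2->5, 5->7), giving [5, 7].

[5, 7]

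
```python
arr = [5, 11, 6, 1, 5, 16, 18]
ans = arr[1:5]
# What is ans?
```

arr has length 7. The slice arr[1:5] selects indices [1, 2, 3, 4] (1->11, 2->6, 3->1, 4->5), giving [11, 6, 1, 5].

[11, 6, 1, 5]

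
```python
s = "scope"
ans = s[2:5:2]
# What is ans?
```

s has length 5. The slice s[2:5:2] selects indices [2, 4] (2->'o', 4->'e'), giving 'oe'.

'oe'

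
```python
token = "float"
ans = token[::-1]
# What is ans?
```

token has length 5. The slice token[::-1] selects indices [4, 3, 2, 1, 0] (4->'t', 3->'a', 2->'o', 1->'l', 0->'f'), giving 'taolf'.

'taolf'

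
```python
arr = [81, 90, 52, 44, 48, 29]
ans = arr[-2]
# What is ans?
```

arr has length 6. Negative index -2 maps to positive index 6 + (-2) = 4. arr[4] = 48.

48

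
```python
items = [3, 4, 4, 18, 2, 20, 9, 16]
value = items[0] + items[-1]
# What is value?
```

items has length 8. items[0] = 3.
items has length 8. Negative index -1 maps to positive index 8 + (-1) = 7. items[7] = 16.
Sum: 3 + 16 = 19.

19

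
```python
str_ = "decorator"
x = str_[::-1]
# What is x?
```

str_ has length 9. The slice str_[::-1] selects indices [8, 7, 6, 5, 4, 3, 2, 1, 0] (8->'r', 7->'o', 6->'t', 5->'a', 4->'r', 3->'o', 2->'c', 1->'e', 0->'d'), giving 'rotaroced'.

'rotaroced'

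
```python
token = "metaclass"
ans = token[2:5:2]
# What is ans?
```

token has length 9. The slice token[2:5:2] selects indices [2, 4] (2->'t', 4->'c'), giving 'tc'.

'tc'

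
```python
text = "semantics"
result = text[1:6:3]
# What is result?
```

text has length 9. The slice text[1:6:3] selects indices [1, 4] (1->'e', 4->'n'), giving 'en'.

'en'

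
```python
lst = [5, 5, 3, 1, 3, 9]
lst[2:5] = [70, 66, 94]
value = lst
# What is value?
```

lst starts as [5, 5, 3, 1, 3, 9] (length 6). The slice lst[2:5] covers indices [2, 3, 4] with values [3, 1, 3]. Replacing that slice with [70, 66, 94] (same length) produces [5, 5, 70, 66, 94, 9].

[5, 5, 70, 66, 94, 9]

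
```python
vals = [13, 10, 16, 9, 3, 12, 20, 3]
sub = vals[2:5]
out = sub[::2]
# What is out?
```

vals has length 8. The slice vals[2:5] selects indices [2, 3, 4] (2->16, 3->9, 4->3), giving [16, 9, 3]. So sub = [16, 9, 3]. sub has length 3. The slice sub[::2] selects indices [0, 2] (0->16, 2->3), giving [16, 3].

[16, 3]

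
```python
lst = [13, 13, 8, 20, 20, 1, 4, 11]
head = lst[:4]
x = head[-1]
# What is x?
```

lst has length 8. The slice lst[:4] selects indices [0, 1, 2, 3] (0->13, 1->13, 2->8, 3->20), giving [13, 13, 8, 20]. So head = [13, 13, 8, 20]. Then head[-1] = 20.

20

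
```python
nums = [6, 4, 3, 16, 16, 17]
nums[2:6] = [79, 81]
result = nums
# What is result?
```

nums starts as [6, 4, 3, 16, 16, 17] (length 6). The slice nums[2:6] covers indices [2, 3, 4, 5] with values [3, 16, 16, 17]. Replacing that slice with [79, 81] (different length) produces [6, 4, 79, 81].

[6, 4, 79, 81]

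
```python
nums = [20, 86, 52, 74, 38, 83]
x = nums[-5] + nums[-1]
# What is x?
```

nums has length 6. Negative index -5 maps to positive index 6 + (-5) = 1. nums[1] = 86.
nums has length 6. Negative index -1 maps to positive index 6 + (-1) = 5. nums[5] = 83.
Sum: 86 + 83 = 169.

169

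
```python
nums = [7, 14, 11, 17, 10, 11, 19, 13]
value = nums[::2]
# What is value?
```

nums has length 8. The slice nums[::2] selects indices [0, 2, 4, 6] (0->7, 2->11, 4->10, 6->19), giving [7, 11, 10, 19].

[7, 11, 10, 19]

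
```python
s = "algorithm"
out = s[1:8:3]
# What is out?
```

s has length 9. The slice s[1:8:3] selects indices [1, 4, 7] (1->'l', 4->'r', 7->'h'), giving 'lrh'.

'lrh'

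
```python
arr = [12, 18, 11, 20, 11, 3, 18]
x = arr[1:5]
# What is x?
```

arr has length 7. The slice arr[1:5] selects indices [1, 2, 3, 4] (1->18, 2->11, 3->20, 4->11), giving [18, 11, 20, 11].

[18, 11, 20, 11]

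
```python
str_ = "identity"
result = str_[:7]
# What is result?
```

str_ has length 8. The slice str_[:7] selects indices [0, 1, 2, 3, 4, 5, 6] (0->'i', 1->'d', 2->'e', 3->'n', 4->'t', 5->'i', 6->'t'), giving 'identit'.

'identit'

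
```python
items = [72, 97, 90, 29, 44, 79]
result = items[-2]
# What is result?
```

items has length 6. Negative index -2 maps to positive index 6 + (-2) = 4. items[4] = 44.

44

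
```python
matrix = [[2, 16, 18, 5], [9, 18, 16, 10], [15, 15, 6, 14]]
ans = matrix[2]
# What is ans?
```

matrix has 3 rows. Row 2 is [15, 15, 6, 14].

[15, 15, 6, 14]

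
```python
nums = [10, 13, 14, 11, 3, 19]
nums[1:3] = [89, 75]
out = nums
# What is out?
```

nums starts as [10, 13, 14, 11, 3, 19] (length 6). The slice nums[1:3] covers indices [1, 2] with values [13, 14]. Replacing that slice with [89, 75] (same length) produces [10, 89, 75, 11, 3, 19].

[10, 89, 75, 11, 3, 19]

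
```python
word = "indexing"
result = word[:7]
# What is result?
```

word has length 8. The slice word[:7] selects indices [0, 1, 2, 3, 4, 5, 6] (0->'i', 1->'n', 2->'d', 3->'e', 4->'x', 5->'i', 6->'n'), giving 'indexin'.

'indexin'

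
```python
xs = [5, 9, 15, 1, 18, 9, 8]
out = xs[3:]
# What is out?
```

xs has length 7. The slice xs[3:] selects indices [3, 4, 5, 6] (3->1, 4->18, 5->9, 6->8), giving [1, 18, 9, 8].

[1, 18, 9, 8]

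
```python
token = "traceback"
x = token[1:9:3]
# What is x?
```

token has length 9. The slice token[1:9:3] selects indices [1, 4, 7] (1->'r', 4->'e', 7->'c'), giving 'rec'.

'rec'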